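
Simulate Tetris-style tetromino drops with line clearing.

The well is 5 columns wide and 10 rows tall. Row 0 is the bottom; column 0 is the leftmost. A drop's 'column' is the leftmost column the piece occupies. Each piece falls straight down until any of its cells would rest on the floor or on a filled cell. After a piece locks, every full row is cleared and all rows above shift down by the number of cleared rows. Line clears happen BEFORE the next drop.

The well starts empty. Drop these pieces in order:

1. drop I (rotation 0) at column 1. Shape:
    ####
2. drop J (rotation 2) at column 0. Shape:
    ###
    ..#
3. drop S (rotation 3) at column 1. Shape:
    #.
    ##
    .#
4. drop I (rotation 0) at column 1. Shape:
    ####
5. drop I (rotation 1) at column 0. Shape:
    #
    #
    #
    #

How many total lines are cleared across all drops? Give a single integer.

Answer: 1

Derivation:
Drop 1: I rot0 at col 1 lands with bottom-row=0; cleared 0 line(s) (total 0); column heights now [0 1 1 1 1], max=1
Drop 2: J rot2 at col 0 lands with bottom-row=1; cleared 0 line(s) (total 0); column heights now [3 3 3 1 1], max=3
Drop 3: S rot3 at col 1 lands with bottom-row=3; cleared 0 line(s) (total 0); column heights now [3 6 5 1 1], max=6
Drop 4: I rot0 at col 1 lands with bottom-row=6; cleared 0 line(s) (total 0); column heights now [3 7 7 7 7], max=7
Drop 5: I rot1 at col 0 lands with bottom-row=3; cleared 1 line(s) (total 1); column heights now [6 6 5 1 1], max=6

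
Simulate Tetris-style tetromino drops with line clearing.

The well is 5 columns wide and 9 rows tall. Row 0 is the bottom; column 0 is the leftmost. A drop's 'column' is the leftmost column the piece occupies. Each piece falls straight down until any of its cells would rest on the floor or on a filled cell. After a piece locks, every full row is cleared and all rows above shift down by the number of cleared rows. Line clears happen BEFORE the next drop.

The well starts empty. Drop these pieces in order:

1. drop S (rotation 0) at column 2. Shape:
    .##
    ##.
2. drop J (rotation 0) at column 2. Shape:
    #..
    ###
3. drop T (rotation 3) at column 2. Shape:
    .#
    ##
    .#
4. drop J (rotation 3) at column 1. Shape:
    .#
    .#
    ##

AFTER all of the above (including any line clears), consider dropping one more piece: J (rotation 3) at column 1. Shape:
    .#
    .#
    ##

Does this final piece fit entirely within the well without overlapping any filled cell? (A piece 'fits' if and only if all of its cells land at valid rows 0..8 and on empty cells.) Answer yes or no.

Drop 1: S rot0 at col 2 lands with bottom-row=0; cleared 0 line(s) (total 0); column heights now [0 0 1 2 2], max=2
Drop 2: J rot0 at col 2 lands with bottom-row=2; cleared 0 line(s) (total 0); column heights now [0 0 4 3 3], max=4
Drop 3: T rot3 at col 2 lands with bottom-row=3; cleared 0 line(s) (total 0); column heights now [0 0 5 6 3], max=6
Drop 4: J rot3 at col 1 lands with bottom-row=5; cleared 0 line(s) (total 0); column heights now [0 6 8 6 3], max=8
Test piece J rot3 at col 1 (width 2): heights before test = [0 6 8 6 3]; fits = False

Answer: no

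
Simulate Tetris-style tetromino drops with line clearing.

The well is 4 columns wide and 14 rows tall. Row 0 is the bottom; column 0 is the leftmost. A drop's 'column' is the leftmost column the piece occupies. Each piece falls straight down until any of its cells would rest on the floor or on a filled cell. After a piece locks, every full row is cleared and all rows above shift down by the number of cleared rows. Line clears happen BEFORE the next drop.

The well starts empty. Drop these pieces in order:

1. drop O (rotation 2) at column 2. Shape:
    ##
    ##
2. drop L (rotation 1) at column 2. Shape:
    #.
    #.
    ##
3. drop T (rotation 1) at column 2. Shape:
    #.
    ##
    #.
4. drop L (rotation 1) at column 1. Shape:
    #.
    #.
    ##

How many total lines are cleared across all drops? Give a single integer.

Answer: 0

Derivation:
Drop 1: O rot2 at col 2 lands with bottom-row=0; cleared 0 line(s) (total 0); column heights now [0 0 2 2], max=2
Drop 2: L rot1 at col 2 lands with bottom-row=2; cleared 0 line(s) (total 0); column heights now [0 0 5 3], max=5
Drop 3: T rot1 at col 2 lands with bottom-row=5; cleared 0 line(s) (total 0); column heights now [0 0 8 7], max=8
Drop 4: L rot1 at col 1 lands with bottom-row=8; cleared 0 line(s) (total 0); column heights now [0 11 9 7], max=11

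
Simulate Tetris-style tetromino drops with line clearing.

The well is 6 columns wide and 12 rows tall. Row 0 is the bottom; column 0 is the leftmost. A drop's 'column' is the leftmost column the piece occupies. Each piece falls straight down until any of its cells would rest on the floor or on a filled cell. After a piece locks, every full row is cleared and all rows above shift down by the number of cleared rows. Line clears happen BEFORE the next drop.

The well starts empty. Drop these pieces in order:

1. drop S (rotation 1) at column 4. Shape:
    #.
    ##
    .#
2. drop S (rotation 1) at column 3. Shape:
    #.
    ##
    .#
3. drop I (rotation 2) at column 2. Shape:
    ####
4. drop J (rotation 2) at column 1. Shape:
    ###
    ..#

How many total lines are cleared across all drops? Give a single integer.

Answer: 0

Derivation:
Drop 1: S rot1 at col 4 lands with bottom-row=0; cleared 0 line(s) (total 0); column heights now [0 0 0 0 3 2], max=3
Drop 2: S rot1 at col 3 lands with bottom-row=3; cleared 0 line(s) (total 0); column heights now [0 0 0 6 5 2], max=6
Drop 3: I rot2 at col 2 lands with bottom-row=6; cleared 0 line(s) (total 0); column heights now [0 0 7 7 7 7], max=7
Drop 4: J rot2 at col 1 lands with bottom-row=7; cleared 0 line(s) (total 0); column heights now [0 9 9 9 7 7], max=9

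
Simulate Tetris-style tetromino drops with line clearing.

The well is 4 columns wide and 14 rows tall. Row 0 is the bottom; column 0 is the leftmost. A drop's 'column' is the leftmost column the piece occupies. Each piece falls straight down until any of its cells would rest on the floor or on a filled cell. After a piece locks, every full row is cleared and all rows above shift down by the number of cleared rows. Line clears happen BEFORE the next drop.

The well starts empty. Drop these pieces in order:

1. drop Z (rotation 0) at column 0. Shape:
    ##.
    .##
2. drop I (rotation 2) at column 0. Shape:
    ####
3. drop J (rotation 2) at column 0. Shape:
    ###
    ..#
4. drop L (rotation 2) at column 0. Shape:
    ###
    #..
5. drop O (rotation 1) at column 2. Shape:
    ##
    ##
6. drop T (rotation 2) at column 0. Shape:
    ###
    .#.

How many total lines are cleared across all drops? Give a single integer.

Drop 1: Z rot0 at col 0 lands with bottom-row=0; cleared 0 line(s) (total 0); column heights now [2 2 1 0], max=2
Drop 2: I rot2 at col 0 lands with bottom-row=2; cleared 1 line(s) (total 1); column heights now [2 2 1 0], max=2
Drop 3: J rot2 at col 0 lands with bottom-row=1; cleared 0 line(s) (total 1); column heights now [3 3 3 0], max=3
Drop 4: L rot2 at col 0 lands with bottom-row=3; cleared 0 line(s) (total 1); column heights now [5 5 5 0], max=5
Drop 5: O rot1 at col 2 lands with bottom-row=5; cleared 0 line(s) (total 1); column heights now [5 5 7 7], max=7
Drop 6: T rot2 at col 0 lands with bottom-row=6; cleared 0 line(s) (total 1); column heights now [8 8 8 7], max=8

Answer: 1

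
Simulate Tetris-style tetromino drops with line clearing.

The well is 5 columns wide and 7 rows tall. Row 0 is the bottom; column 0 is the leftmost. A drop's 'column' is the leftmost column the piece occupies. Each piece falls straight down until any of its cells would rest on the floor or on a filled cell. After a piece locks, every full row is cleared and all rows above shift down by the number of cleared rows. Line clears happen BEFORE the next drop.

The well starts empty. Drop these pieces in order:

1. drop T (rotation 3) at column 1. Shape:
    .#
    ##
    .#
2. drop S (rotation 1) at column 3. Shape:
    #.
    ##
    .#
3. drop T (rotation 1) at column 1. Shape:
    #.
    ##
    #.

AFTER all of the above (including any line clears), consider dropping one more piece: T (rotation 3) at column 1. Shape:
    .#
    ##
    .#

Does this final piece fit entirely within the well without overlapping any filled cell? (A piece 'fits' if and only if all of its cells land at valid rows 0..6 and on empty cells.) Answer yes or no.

Drop 1: T rot3 at col 1 lands with bottom-row=0; cleared 0 line(s) (total 0); column heights now [0 2 3 0 0], max=3
Drop 2: S rot1 at col 3 lands with bottom-row=0; cleared 0 line(s) (total 0); column heights now [0 2 3 3 2], max=3
Drop 3: T rot1 at col 1 lands with bottom-row=2; cleared 0 line(s) (total 0); column heights now [0 5 4 3 2], max=5
Test piece T rot3 at col 1 (width 2): heights before test = [0 5 4 3 2]; fits = True

Answer: yes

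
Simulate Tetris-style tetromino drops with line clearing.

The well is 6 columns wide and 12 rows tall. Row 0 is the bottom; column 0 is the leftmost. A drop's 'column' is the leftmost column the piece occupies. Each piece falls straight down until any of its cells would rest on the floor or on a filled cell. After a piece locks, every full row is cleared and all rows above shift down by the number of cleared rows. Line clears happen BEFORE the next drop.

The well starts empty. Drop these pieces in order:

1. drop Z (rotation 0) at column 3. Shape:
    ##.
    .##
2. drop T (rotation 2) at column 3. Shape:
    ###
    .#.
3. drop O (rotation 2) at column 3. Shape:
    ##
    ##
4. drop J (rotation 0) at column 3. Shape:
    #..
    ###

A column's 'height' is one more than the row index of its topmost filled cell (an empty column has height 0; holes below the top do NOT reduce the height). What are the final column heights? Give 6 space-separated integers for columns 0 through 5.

Answer: 0 0 0 8 7 7

Derivation:
Drop 1: Z rot0 at col 3 lands with bottom-row=0; cleared 0 line(s) (total 0); column heights now [0 0 0 2 2 1], max=2
Drop 2: T rot2 at col 3 lands with bottom-row=2; cleared 0 line(s) (total 0); column heights now [0 0 0 4 4 4], max=4
Drop 3: O rot2 at col 3 lands with bottom-row=4; cleared 0 line(s) (total 0); column heights now [0 0 0 6 6 4], max=6
Drop 4: J rot0 at col 3 lands with bottom-row=6; cleared 0 line(s) (total 0); column heights now [0 0 0 8 7 7], max=8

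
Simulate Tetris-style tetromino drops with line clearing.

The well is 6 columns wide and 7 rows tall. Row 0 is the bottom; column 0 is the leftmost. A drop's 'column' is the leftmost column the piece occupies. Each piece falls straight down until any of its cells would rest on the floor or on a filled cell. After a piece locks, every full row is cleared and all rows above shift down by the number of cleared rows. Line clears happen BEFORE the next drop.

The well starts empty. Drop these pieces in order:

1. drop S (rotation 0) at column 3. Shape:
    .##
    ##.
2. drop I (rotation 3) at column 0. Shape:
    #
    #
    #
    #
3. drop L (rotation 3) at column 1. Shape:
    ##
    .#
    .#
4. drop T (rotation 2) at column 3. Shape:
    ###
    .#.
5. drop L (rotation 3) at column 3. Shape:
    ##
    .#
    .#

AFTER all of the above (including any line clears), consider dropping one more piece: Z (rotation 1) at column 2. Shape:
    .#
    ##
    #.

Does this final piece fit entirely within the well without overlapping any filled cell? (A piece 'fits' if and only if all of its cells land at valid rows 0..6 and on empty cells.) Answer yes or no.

Answer: no

Derivation:
Drop 1: S rot0 at col 3 lands with bottom-row=0; cleared 0 line(s) (total 0); column heights now [0 0 0 1 2 2], max=2
Drop 2: I rot3 at col 0 lands with bottom-row=0; cleared 0 line(s) (total 0); column heights now [4 0 0 1 2 2], max=4
Drop 3: L rot3 at col 1 lands with bottom-row=0; cleared 0 line(s) (total 0); column heights now [4 3 3 1 2 2], max=4
Drop 4: T rot2 at col 3 lands with bottom-row=2; cleared 0 line(s) (total 0); column heights now [4 3 3 4 4 4], max=4
Drop 5: L rot3 at col 3 lands with bottom-row=4; cleared 0 line(s) (total 0); column heights now [4 3 3 7 7 4], max=7
Test piece Z rot1 at col 2 (width 2): heights before test = [4 3 3 7 7 4]; fits = False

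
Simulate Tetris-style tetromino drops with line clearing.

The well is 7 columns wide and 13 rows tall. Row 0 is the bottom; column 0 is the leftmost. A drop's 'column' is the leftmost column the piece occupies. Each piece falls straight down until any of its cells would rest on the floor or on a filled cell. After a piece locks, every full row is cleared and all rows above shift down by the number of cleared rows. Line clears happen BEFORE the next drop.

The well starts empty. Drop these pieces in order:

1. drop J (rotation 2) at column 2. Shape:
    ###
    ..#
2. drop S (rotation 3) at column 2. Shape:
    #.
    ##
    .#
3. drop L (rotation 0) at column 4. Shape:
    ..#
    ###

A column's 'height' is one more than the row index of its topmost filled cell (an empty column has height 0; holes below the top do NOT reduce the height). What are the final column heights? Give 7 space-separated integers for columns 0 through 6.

Answer: 0 0 5 4 3 3 4

Derivation:
Drop 1: J rot2 at col 2 lands with bottom-row=0; cleared 0 line(s) (total 0); column heights now [0 0 2 2 2 0 0], max=2
Drop 2: S rot3 at col 2 lands with bottom-row=2; cleared 0 line(s) (total 0); column heights now [0 0 5 4 2 0 0], max=5
Drop 3: L rot0 at col 4 lands with bottom-row=2; cleared 0 line(s) (total 0); column heights now [0 0 5 4 3 3 4], max=5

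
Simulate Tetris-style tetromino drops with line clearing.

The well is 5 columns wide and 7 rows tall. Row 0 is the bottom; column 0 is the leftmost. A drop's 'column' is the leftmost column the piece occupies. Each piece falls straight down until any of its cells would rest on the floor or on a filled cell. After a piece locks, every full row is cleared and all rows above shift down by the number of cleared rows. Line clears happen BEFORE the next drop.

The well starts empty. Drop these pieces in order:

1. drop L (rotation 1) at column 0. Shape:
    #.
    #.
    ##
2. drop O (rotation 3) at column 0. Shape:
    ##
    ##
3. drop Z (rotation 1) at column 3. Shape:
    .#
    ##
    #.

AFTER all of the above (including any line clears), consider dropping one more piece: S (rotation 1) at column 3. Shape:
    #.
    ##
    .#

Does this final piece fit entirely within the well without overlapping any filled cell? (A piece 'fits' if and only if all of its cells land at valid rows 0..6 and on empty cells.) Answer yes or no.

Answer: yes

Derivation:
Drop 1: L rot1 at col 0 lands with bottom-row=0; cleared 0 line(s) (total 0); column heights now [3 1 0 0 0], max=3
Drop 2: O rot3 at col 0 lands with bottom-row=3; cleared 0 line(s) (total 0); column heights now [5 5 0 0 0], max=5
Drop 3: Z rot1 at col 3 lands with bottom-row=0; cleared 0 line(s) (total 0); column heights now [5 5 0 2 3], max=5
Test piece S rot1 at col 3 (width 2): heights before test = [5 5 0 2 3]; fits = True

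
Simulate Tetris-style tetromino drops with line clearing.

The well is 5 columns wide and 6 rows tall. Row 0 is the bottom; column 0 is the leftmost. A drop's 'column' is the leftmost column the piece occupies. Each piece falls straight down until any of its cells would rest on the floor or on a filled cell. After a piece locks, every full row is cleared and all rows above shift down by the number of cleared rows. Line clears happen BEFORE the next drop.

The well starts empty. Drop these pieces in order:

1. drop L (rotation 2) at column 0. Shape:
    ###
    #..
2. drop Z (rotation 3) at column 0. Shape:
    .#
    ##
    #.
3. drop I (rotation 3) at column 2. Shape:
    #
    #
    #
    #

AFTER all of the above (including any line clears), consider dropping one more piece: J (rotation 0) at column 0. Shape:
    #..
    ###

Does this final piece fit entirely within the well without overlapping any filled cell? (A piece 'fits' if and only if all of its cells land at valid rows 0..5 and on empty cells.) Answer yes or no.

Drop 1: L rot2 at col 0 lands with bottom-row=0; cleared 0 line(s) (total 0); column heights now [2 2 2 0 0], max=2
Drop 2: Z rot3 at col 0 lands with bottom-row=2; cleared 0 line(s) (total 0); column heights now [4 5 2 0 0], max=5
Drop 3: I rot3 at col 2 lands with bottom-row=2; cleared 0 line(s) (total 0); column heights now [4 5 6 0 0], max=6
Test piece J rot0 at col 0 (width 3): heights before test = [4 5 6 0 0]; fits = False

Answer: no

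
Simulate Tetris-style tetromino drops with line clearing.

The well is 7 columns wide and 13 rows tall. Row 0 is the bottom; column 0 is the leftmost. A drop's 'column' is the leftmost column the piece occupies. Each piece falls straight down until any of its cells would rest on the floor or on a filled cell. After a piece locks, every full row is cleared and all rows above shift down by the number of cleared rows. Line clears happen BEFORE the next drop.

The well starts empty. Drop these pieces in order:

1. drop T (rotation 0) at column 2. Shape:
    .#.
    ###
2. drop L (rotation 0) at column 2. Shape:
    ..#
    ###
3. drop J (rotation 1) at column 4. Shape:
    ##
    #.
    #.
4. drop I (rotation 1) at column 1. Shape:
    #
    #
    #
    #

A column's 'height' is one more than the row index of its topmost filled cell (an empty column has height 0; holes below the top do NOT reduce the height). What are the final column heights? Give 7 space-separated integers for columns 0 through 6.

Drop 1: T rot0 at col 2 lands with bottom-row=0; cleared 0 line(s) (total 0); column heights now [0 0 1 2 1 0 0], max=2
Drop 2: L rot0 at col 2 lands with bottom-row=2; cleared 0 line(s) (total 0); column heights now [0 0 3 3 4 0 0], max=4
Drop 3: J rot1 at col 4 lands with bottom-row=4; cleared 0 line(s) (total 0); column heights now [0 0 3 3 7 7 0], max=7
Drop 4: I rot1 at col 1 lands with bottom-row=0; cleared 0 line(s) (total 0); column heights now [0 4 3 3 7 7 0], max=7

Answer: 0 4 3 3 7 7 0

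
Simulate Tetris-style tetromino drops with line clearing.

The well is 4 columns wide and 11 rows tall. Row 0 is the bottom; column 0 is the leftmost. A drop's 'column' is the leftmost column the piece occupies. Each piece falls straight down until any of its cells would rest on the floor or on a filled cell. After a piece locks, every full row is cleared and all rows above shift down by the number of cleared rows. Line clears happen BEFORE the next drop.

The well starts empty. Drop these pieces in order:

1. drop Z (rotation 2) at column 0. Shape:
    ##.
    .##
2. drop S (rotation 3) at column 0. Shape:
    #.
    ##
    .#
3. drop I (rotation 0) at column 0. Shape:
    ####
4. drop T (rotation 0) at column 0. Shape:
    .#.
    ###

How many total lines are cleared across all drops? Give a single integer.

Drop 1: Z rot2 at col 0 lands with bottom-row=0; cleared 0 line(s) (total 0); column heights now [2 2 1 0], max=2
Drop 2: S rot3 at col 0 lands with bottom-row=2; cleared 0 line(s) (total 0); column heights now [5 4 1 0], max=5
Drop 3: I rot0 at col 0 lands with bottom-row=5; cleared 1 line(s) (total 1); column heights now [5 4 1 0], max=5
Drop 4: T rot0 at col 0 lands with bottom-row=5; cleared 0 line(s) (total 1); column heights now [6 7 6 0], max=7

Answer: 1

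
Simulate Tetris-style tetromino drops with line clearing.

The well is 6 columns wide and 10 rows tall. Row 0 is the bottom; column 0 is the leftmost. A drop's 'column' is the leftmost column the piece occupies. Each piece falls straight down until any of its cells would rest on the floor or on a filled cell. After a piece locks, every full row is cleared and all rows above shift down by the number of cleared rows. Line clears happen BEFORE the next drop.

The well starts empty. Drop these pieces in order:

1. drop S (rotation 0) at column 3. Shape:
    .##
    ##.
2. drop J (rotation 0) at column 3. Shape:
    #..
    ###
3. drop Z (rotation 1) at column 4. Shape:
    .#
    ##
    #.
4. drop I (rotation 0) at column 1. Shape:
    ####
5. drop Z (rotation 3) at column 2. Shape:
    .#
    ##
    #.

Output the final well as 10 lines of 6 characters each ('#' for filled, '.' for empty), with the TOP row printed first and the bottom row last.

Answer: ......
...#..
..##..
..#...
.#####
....##
...##.
...###
....##
...##.

Derivation:
Drop 1: S rot0 at col 3 lands with bottom-row=0; cleared 0 line(s) (total 0); column heights now [0 0 0 1 2 2], max=2
Drop 2: J rot0 at col 3 lands with bottom-row=2; cleared 0 line(s) (total 0); column heights now [0 0 0 4 3 3], max=4
Drop 3: Z rot1 at col 4 lands with bottom-row=3; cleared 0 line(s) (total 0); column heights now [0 0 0 4 5 6], max=6
Drop 4: I rot0 at col 1 lands with bottom-row=5; cleared 0 line(s) (total 0); column heights now [0 6 6 6 6 6], max=6
Drop 5: Z rot3 at col 2 lands with bottom-row=6; cleared 0 line(s) (total 0); column heights now [0 6 8 9 6 6], max=9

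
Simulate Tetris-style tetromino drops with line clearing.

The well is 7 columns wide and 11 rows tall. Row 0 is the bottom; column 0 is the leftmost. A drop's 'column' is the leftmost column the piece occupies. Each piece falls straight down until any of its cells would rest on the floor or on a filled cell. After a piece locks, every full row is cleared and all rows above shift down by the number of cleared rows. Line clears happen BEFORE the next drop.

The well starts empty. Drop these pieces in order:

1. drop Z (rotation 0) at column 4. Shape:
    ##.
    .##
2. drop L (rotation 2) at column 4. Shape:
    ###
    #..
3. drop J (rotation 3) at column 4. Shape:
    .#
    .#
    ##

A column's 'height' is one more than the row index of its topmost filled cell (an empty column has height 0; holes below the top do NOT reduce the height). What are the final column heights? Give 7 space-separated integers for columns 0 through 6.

Drop 1: Z rot0 at col 4 lands with bottom-row=0; cleared 0 line(s) (total 0); column heights now [0 0 0 0 2 2 1], max=2
Drop 2: L rot2 at col 4 lands with bottom-row=2; cleared 0 line(s) (total 0); column heights now [0 0 0 0 4 4 4], max=4
Drop 3: J rot3 at col 4 lands with bottom-row=4; cleared 0 line(s) (total 0); column heights now [0 0 0 0 5 7 4], max=7

Answer: 0 0 0 0 5 7 4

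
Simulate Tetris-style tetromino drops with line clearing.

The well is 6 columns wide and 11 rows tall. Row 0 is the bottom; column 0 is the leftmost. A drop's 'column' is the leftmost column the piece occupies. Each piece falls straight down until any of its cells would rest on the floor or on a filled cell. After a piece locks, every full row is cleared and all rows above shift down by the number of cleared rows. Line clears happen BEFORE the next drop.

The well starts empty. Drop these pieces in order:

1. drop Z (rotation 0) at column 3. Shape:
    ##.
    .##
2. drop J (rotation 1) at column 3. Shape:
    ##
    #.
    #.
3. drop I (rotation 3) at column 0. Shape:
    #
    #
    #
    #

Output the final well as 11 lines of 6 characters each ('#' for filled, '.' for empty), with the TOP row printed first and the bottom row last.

Drop 1: Z rot0 at col 3 lands with bottom-row=0; cleared 0 line(s) (total 0); column heights now [0 0 0 2 2 1], max=2
Drop 2: J rot1 at col 3 lands with bottom-row=2; cleared 0 line(s) (total 0); column heights now [0 0 0 5 5 1], max=5
Drop 3: I rot3 at col 0 lands with bottom-row=0; cleared 0 line(s) (total 0); column heights now [4 0 0 5 5 1], max=5

Answer: ......
......
......
......
......
......
...##.
#..#..
#..#..
#..##.
#...##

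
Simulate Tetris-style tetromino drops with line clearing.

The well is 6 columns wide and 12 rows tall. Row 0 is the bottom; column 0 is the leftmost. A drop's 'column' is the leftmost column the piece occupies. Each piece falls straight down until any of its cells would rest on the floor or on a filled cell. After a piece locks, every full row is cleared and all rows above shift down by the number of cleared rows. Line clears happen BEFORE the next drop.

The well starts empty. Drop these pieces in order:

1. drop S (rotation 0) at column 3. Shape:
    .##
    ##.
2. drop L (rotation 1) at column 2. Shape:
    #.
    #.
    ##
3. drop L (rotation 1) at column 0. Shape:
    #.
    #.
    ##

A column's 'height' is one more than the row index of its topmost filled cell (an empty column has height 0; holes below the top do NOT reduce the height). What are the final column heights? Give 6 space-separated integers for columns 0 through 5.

Answer: 3 1 4 2 2 2

Derivation:
Drop 1: S rot0 at col 3 lands with bottom-row=0; cleared 0 line(s) (total 0); column heights now [0 0 0 1 2 2], max=2
Drop 2: L rot1 at col 2 lands with bottom-row=1; cleared 0 line(s) (total 0); column heights now [0 0 4 2 2 2], max=4
Drop 3: L rot1 at col 0 lands with bottom-row=0; cleared 0 line(s) (total 0); column heights now [3 1 4 2 2 2], max=4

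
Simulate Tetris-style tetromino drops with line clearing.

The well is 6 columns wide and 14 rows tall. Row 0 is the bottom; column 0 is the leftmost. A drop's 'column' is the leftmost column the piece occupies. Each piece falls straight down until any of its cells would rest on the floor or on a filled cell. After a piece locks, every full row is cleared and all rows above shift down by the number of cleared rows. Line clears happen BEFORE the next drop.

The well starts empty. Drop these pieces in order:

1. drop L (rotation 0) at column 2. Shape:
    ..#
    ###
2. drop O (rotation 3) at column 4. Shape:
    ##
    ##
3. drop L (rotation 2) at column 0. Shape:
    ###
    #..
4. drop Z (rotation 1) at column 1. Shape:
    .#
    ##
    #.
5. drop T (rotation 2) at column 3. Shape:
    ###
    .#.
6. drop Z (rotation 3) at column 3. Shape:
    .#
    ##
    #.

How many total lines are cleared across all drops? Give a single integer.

Drop 1: L rot0 at col 2 lands with bottom-row=0; cleared 0 line(s) (total 0); column heights now [0 0 1 1 2 0], max=2
Drop 2: O rot3 at col 4 lands with bottom-row=2; cleared 0 line(s) (total 0); column heights now [0 0 1 1 4 4], max=4
Drop 3: L rot2 at col 0 lands with bottom-row=0; cleared 0 line(s) (total 0); column heights now [2 2 2 1 4 4], max=4
Drop 4: Z rot1 at col 1 lands with bottom-row=2; cleared 0 line(s) (total 0); column heights now [2 4 5 1 4 4], max=5
Drop 5: T rot2 at col 3 lands with bottom-row=4; cleared 0 line(s) (total 0); column heights now [2 4 5 6 6 6], max=6
Drop 6: Z rot3 at col 3 lands with bottom-row=6; cleared 0 line(s) (total 0); column heights now [2 4 5 8 9 6], max=9

Answer: 0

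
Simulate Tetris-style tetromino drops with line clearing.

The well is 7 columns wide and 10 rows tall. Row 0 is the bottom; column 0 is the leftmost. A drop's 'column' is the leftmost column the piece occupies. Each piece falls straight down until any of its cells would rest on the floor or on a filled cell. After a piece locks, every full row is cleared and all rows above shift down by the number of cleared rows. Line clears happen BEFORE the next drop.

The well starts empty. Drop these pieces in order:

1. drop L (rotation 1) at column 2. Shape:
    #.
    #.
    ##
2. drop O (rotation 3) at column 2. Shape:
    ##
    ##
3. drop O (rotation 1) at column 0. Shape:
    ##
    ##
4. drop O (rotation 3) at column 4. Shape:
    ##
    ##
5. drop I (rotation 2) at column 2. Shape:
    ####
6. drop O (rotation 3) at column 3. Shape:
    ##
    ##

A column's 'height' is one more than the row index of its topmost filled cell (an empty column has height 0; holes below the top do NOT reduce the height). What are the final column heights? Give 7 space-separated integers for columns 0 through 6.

Answer: 2 2 6 8 8 6 0

Derivation:
Drop 1: L rot1 at col 2 lands with bottom-row=0; cleared 0 line(s) (total 0); column heights now [0 0 3 1 0 0 0], max=3
Drop 2: O rot3 at col 2 lands with bottom-row=3; cleared 0 line(s) (total 0); column heights now [0 0 5 5 0 0 0], max=5
Drop 3: O rot1 at col 0 lands with bottom-row=0; cleared 0 line(s) (total 0); column heights now [2 2 5 5 0 0 0], max=5
Drop 4: O rot3 at col 4 lands with bottom-row=0; cleared 0 line(s) (total 0); column heights now [2 2 5 5 2 2 0], max=5
Drop 5: I rot2 at col 2 lands with bottom-row=5; cleared 0 line(s) (total 0); column heights now [2 2 6 6 6 6 0], max=6
Drop 6: O rot3 at col 3 lands with bottom-row=6; cleared 0 line(s) (total 0); column heights now [2 2 6 8 8 6 0], max=8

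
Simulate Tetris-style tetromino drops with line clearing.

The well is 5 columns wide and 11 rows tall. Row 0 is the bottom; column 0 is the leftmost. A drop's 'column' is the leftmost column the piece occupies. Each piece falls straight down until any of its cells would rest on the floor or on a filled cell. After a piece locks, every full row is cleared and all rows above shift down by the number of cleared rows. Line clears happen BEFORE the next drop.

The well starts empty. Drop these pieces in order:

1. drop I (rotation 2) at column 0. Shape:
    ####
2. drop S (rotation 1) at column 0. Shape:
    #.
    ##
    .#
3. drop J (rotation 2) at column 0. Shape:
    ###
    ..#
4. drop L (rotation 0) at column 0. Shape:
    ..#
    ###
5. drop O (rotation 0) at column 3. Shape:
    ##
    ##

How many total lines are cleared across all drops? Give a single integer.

Drop 1: I rot2 at col 0 lands with bottom-row=0; cleared 0 line(s) (total 0); column heights now [1 1 1 1 0], max=1
Drop 2: S rot1 at col 0 lands with bottom-row=1; cleared 0 line(s) (total 0); column heights now [4 3 1 1 0], max=4
Drop 3: J rot2 at col 0 lands with bottom-row=3; cleared 0 line(s) (total 0); column heights now [5 5 5 1 0], max=5
Drop 4: L rot0 at col 0 lands with bottom-row=5; cleared 0 line(s) (total 0); column heights now [6 6 7 1 0], max=7
Drop 5: O rot0 at col 3 lands with bottom-row=1; cleared 0 line(s) (total 0); column heights now [6 6 7 3 3], max=7

Answer: 0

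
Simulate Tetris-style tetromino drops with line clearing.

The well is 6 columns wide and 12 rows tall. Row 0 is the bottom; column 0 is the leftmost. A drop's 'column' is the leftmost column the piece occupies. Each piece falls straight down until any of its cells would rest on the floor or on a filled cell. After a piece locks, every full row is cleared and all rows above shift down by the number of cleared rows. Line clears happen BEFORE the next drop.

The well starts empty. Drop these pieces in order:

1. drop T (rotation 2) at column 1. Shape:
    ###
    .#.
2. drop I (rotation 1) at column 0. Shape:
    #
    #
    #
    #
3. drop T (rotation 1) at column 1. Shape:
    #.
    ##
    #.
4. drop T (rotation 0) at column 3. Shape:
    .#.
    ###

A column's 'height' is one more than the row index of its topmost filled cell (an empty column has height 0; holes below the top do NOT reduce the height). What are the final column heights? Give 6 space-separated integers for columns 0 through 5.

Answer: 4 5 4 3 4 3

Derivation:
Drop 1: T rot2 at col 1 lands with bottom-row=0; cleared 0 line(s) (total 0); column heights now [0 2 2 2 0 0], max=2
Drop 2: I rot1 at col 0 lands with bottom-row=0; cleared 0 line(s) (total 0); column heights now [4 2 2 2 0 0], max=4
Drop 3: T rot1 at col 1 lands with bottom-row=2; cleared 0 line(s) (total 0); column heights now [4 5 4 2 0 0], max=5
Drop 4: T rot0 at col 3 lands with bottom-row=2; cleared 0 line(s) (total 0); column heights now [4 5 4 3 4 3], max=5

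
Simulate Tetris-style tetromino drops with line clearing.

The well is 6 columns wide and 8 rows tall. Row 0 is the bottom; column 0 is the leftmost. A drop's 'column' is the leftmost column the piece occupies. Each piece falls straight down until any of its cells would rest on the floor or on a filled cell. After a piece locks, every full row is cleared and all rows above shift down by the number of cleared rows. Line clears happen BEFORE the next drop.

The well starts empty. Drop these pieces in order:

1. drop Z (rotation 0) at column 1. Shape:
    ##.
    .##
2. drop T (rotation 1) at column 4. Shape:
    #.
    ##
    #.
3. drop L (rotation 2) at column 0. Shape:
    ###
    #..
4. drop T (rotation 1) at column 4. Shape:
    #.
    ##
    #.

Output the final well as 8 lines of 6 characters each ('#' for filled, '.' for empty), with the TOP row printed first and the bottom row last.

Answer: ......
......
....#.
....##
....#.
###.#.
###.##
..###.

Derivation:
Drop 1: Z rot0 at col 1 lands with bottom-row=0; cleared 0 line(s) (total 0); column heights now [0 2 2 1 0 0], max=2
Drop 2: T rot1 at col 4 lands with bottom-row=0; cleared 0 line(s) (total 0); column heights now [0 2 2 1 3 2], max=3
Drop 3: L rot2 at col 0 lands with bottom-row=1; cleared 0 line(s) (total 0); column heights now [3 3 3 1 3 2], max=3
Drop 4: T rot1 at col 4 lands with bottom-row=3; cleared 0 line(s) (total 0); column heights now [3 3 3 1 6 5], max=6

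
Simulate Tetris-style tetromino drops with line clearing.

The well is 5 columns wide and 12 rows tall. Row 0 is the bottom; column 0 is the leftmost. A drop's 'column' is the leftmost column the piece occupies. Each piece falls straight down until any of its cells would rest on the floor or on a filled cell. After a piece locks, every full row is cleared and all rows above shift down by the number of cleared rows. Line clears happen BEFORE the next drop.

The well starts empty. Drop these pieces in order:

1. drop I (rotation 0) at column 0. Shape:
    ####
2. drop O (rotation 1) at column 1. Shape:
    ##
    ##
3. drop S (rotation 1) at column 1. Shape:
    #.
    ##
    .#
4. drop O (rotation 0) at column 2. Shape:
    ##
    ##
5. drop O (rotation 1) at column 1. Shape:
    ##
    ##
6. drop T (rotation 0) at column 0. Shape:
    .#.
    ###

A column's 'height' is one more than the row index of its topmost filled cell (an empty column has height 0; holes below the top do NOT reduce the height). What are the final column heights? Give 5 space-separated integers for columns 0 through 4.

Answer: 10 11 10 7 0

Derivation:
Drop 1: I rot0 at col 0 lands with bottom-row=0; cleared 0 line(s) (total 0); column heights now [1 1 1 1 0], max=1
Drop 2: O rot1 at col 1 lands with bottom-row=1; cleared 0 line(s) (total 0); column heights now [1 3 3 1 0], max=3
Drop 3: S rot1 at col 1 lands with bottom-row=3; cleared 0 line(s) (total 0); column heights now [1 6 5 1 0], max=6
Drop 4: O rot0 at col 2 lands with bottom-row=5; cleared 0 line(s) (total 0); column heights now [1 6 7 7 0], max=7
Drop 5: O rot1 at col 1 lands with bottom-row=7; cleared 0 line(s) (total 0); column heights now [1 9 9 7 0], max=9
Drop 6: T rot0 at col 0 lands with bottom-row=9; cleared 0 line(s) (total 0); column heights now [10 11 10 7 0], max=11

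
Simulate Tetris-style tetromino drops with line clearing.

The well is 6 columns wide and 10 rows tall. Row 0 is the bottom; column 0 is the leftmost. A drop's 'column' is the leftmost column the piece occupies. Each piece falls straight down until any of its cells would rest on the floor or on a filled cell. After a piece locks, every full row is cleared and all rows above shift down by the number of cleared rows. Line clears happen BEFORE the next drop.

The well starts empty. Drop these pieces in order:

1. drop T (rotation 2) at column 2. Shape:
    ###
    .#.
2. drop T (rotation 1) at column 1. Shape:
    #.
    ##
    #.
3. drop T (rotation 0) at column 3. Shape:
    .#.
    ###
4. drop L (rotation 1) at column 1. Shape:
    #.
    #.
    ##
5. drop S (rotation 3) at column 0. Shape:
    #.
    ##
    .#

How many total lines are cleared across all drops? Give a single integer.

Answer: 0

Derivation:
Drop 1: T rot2 at col 2 lands with bottom-row=0; cleared 0 line(s) (total 0); column heights now [0 0 2 2 2 0], max=2
Drop 2: T rot1 at col 1 lands with bottom-row=1; cleared 0 line(s) (total 0); column heights now [0 4 3 2 2 0], max=4
Drop 3: T rot0 at col 3 lands with bottom-row=2; cleared 0 line(s) (total 0); column heights now [0 4 3 3 4 3], max=4
Drop 4: L rot1 at col 1 lands with bottom-row=4; cleared 0 line(s) (total 0); column heights now [0 7 5 3 4 3], max=7
Drop 5: S rot3 at col 0 lands with bottom-row=7; cleared 0 line(s) (total 0); column heights now [10 9 5 3 4 3], max=10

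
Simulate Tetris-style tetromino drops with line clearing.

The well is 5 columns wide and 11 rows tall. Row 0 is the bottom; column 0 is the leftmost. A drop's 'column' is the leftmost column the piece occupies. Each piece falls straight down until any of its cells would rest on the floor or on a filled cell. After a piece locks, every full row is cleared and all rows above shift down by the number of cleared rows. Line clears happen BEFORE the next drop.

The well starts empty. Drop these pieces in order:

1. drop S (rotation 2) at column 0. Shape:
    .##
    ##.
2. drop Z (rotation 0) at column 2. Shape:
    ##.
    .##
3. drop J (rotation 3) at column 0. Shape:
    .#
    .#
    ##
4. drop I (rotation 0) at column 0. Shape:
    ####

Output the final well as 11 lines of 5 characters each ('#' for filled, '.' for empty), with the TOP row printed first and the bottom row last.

Drop 1: S rot2 at col 0 lands with bottom-row=0; cleared 0 line(s) (total 0); column heights now [1 2 2 0 0], max=2
Drop 2: Z rot0 at col 2 lands with bottom-row=1; cleared 0 line(s) (total 0); column heights now [1 2 3 3 2], max=3
Drop 3: J rot3 at col 0 lands with bottom-row=2; cleared 0 line(s) (total 0); column heights now [3 5 3 3 2], max=5
Drop 4: I rot0 at col 0 lands with bottom-row=5; cleared 0 line(s) (total 0); column heights now [6 6 6 6 2], max=6

Answer: .....
.....
.....
.....
.....
####.
.#...
.#...
####.
.####
##...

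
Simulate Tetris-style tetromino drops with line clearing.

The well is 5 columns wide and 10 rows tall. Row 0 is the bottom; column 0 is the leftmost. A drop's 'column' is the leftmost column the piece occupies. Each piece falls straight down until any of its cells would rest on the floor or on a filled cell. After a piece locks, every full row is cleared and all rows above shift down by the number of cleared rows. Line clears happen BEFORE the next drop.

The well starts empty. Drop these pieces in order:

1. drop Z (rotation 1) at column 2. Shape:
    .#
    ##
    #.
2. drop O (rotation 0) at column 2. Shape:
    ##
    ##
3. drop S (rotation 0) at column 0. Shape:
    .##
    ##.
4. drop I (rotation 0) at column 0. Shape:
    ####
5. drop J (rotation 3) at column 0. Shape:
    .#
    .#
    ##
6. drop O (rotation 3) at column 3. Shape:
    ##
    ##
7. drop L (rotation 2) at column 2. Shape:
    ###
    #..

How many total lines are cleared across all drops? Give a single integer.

Drop 1: Z rot1 at col 2 lands with bottom-row=0; cleared 0 line(s) (total 0); column heights now [0 0 2 3 0], max=3
Drop 2: O rot0 at col 2 lands with bottom-row=3; cleared 0 line(s) (total 0); column heights now [0 0 5 5 0], max=5
Drop 3: S rot0 at col 0 lands with bottom-row=4; cleared 0 line(s) (total 0); column heights now [5 6 6 5 0], max=6
Drop 4: I rot0 at col 0 lands with bottom-row=6; cleared 0 line(s) (total 0); column heights now [7 7 7 7 0], max=7
Drop 5: J rot3 at col 0 lands with bottom-row=7; cleared 0 line(s) (total 0); column heights now [8 10 7 7 0], max=10
Drop 6: O rot3 at col 3 lands with bottom-row=7; cleared 0 line(s) (total 0); column heights now [8 10 7 9 9], max=10
Drop 7: L rot2 at col 2 lands with bottom-row=8; cleared 0 line(s) (total 0); column heights now [8 10 10 10 10], max=10

Answer: 0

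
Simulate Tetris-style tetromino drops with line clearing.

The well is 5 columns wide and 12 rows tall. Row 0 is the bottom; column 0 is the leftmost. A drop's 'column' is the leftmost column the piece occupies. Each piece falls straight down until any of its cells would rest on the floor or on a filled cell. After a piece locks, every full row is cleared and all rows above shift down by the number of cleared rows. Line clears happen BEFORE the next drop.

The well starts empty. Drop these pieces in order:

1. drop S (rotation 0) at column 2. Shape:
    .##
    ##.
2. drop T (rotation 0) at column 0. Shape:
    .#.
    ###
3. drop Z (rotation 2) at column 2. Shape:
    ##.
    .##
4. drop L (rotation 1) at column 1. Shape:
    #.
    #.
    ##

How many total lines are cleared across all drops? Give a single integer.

Drop 1: S rot0 at col 2 lands with bottom-row=0; cleared 0 line(s) (total 0); column heights now [0 0 1 2 2], max=2
Drop 2: T rot0 at col 0 lands with bottom-row=1; cleared 1 line(s) (total 1); column heights now [0 2 1 1 0], max=2
Drop 3: Z rot2 at col 2 lands with bottom-row=1; cleared 0 line(s) (total 1); column heights now [0 2 3 3 2], max=3
Drop 4: L rot1 at col 1 lands with bottom-row=3; cleared 0 line(s) (total 1); column heights now [0 6 4 3 2], max=6

Answer: 1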